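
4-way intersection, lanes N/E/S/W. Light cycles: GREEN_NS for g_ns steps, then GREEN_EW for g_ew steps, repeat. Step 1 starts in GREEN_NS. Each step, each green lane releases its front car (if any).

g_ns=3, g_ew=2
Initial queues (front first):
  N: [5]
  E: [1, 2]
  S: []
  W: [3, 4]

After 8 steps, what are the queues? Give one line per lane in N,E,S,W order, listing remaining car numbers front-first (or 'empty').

Step 1 [NS]: N:car5-GO,E:wait,S:empty,W:wait | queues: N=0 E=2 S=0 W=2
Step 2 [NS]: N:empty,E:wait,S:empty,W:wait | queues: N=0 E=2 S=0 W=2
Step 3 [NS]: N:empty,E:wait,S:empty,W:wait | queues: N=0 E=2 S=0 W=2
Step 4 [EW]: N:wait,E:car1-GO,S:wait,W:car3-GO | queues: N=0 E=1 S=0 W=1
Step 5 [EW]: N:wait,E:car2-GO,S:wait,W:car4-GO | queues: N=0 E=0 S=0 W=0

N: empty
E: empty
S: empty
W: empty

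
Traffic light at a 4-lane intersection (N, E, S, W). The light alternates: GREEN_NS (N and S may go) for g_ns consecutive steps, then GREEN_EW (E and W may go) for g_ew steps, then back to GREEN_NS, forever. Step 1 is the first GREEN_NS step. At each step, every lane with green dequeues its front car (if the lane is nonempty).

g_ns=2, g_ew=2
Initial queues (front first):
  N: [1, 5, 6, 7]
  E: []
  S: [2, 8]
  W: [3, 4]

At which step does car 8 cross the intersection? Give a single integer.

Step 1 [NS]: N:car1-GO,E:wait,S:car2-GO,W:wait | queues: N=3 E=0 S=1 W=2
Step 2 [NS]: N:car5-GO,E:wait,S:car8-GO,W:wait | queues: N=2 E=0 S=0 W=2
Step 3 [EW]: N:wait,E:empty,S:wait,W:car3-GO | queues: N=2 E=0 S=0 W=1
Step 4 [EW]: N:wait,E:empty,S:wait,W:car4-GO | queues: N=2 E=0 S=0 W=0
Step 5 [NS]: N:car6-GO,E:wait,S:empty,W:wait | queues: N=1 E=0 S=0 W=0
Step 6 [NS]: N:car7-GO,E:wait,S:empty,W:wait | queues: N=0 E=0 S=0 W=0
Car 8 crosses at step 2

2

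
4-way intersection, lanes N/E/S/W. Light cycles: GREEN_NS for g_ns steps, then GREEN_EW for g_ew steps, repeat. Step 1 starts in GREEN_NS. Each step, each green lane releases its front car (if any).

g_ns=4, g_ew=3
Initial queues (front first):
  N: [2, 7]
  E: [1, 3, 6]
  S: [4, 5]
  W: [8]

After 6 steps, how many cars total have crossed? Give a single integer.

Step 1 [NS]: N:car2-GO,E:wait,S:car4-GO,W:wait | queues: N=1 E=3 S=1 W=1
Step 2 [NS]: N:car7-GO,E:wait,S:car5-GO,W:wait | queues: N=0 E=3 S=0 W=1
Step 3 [NS]: N:empty,E:wait,S:empty,W:wait | queues: N=0 E=3 S=0 W=1
Step 4 [NS]: N:empty,E:wait,S:empty,W:wait | queues: N=0 E=3 S=0 W=1
Step 5 [EW]: N:wait,E:car1-GO,S:wait,W:car8-GO | queues: N=0 E=2 S=0 W=0
Step 6 [EW]: N:wait,E:car3-GO,S:wait,W:empty | queues: N=0 E=1 S=0 W=0
Cars crossed by step 6: 7

Answer: 7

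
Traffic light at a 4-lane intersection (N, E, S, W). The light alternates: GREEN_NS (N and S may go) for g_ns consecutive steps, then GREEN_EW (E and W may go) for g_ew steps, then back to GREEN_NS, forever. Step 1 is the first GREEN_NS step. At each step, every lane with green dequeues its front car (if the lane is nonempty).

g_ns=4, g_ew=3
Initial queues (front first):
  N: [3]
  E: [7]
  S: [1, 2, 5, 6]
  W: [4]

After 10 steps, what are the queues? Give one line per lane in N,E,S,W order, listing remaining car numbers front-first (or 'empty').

Step 1 [NS]: N:car3-GO,E:wait,S:car1-GO,W:wait | queues: N=0 E=1 S=3 W=1
Step 2 [NS]: N:empty,E:wait,S:car2-GO,W:wait | queues: N=0 E=1 S=2 W=1
Step 3 [NS]: N:empty,E:wait,S:car5-GO,W:wait | queues: N=0 E=1 S=1 W=1
Step 4 [NS]: N:empty,E:wait,S:car6-GO,W:wait | queues: N=0 E=1 S=0 W=1
Step 5 [EW]: N:wait,E:car7-GO,S:wait,W:car4-GO | queues: N=0 E=0 S=0 W=0

N: empty
E: empty
S: empty
W: empty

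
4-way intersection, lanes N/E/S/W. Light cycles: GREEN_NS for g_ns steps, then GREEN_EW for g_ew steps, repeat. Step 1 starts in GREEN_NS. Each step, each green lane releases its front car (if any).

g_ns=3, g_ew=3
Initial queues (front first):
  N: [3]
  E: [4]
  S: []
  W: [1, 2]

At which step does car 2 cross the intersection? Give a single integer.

Step 1 [NS]: N:car3-GO,E:wait,S:empty,W:wait | queues: N=0 E=1 S=0 W=2
Step 2 [NS]: N:empty,E:wait,S:empty,W:wait | queues: N=0 E=1 S=0 W=2
Step 3 [NS]: N:empty,E:wait,S:empty,W:wait | queues: N=0 E=1 S=0 W=2
Step 4 [EW]: N:wait,E:car4-GO,S:wait,W:car1-GO | queues: N=0 E=0 S=0 W=1
Step 5 [EW]: N:wait,E:empty,S:wait,W:car2-GO | queues: N=0 E=0 S=0 W=0
Car 2 crosses at step 5

5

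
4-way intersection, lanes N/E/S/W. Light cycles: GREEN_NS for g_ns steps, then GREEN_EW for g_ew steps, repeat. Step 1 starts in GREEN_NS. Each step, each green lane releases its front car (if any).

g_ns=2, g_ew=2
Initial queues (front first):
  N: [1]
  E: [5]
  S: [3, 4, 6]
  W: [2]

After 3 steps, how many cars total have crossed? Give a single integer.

Step 1 [NS]: N:car1-GO,E:wait,S:car3-GO,W:wait | queues: N=0 E=1 S=2 W=1
Step 2 [NS]: N:empty,E:wait,S:car4-GO,W:wait | queues: N=0 E=1 S=1 W=1
Step 3 [EW]: N:wait,E:car5-GO,S:wait,W:car2-GO | queues: N=0 E=0 S=1 W=0
Cars crossed by step 3: 5

Answer: 5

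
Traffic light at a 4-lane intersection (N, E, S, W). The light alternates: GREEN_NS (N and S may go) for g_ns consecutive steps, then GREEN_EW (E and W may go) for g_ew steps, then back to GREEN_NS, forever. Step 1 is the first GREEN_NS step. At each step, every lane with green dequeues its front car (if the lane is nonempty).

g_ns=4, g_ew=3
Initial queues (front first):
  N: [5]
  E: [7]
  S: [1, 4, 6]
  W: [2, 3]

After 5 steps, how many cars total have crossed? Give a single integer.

Answer: 6

Derivation:
Step 1 [NS]: N:car5-GO,E:wait,S:car1-GO,W:wait | queues: N=0 E=1 S=2 W=2
Step 2 [NS]: N:empty,E:wait,S:car4-GO,W:wait | queues: N=0 E=1 S=1 W=2
Step 3 [NS]: N:empty,E:wait,S:car6-GO,W:wait | queues: N=0 E=1 S=0 W=2
Step 4 [NS]: N:empty,E:wait,S:empty,W:wait | queues: N=0 E=1 S=0 W=2
Step 5 [EW]: N:wait,E:car7-GO,S:wait,W:car2-GO | queues: N=0 E=0 S=0 W=1
Cars crossed by step 5: 6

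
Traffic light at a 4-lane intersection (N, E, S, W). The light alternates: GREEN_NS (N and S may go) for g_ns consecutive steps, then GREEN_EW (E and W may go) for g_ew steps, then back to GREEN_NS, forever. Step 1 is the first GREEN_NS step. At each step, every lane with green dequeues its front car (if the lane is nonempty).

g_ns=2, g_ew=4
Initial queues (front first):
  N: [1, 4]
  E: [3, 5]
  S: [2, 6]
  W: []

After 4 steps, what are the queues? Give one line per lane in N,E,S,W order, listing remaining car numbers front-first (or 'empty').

Step 1 [NS]: N:car1-GO,E:wait,S:car2-GO,W:wait | queues: N=1 E=2 S=1 W=0
Step 2 [NS]: N:car4-GO,E:wait,S:car6-GO,W:wait | queues: N=0 E=2 S=0 W=0
Step 3 [EW]: N:wait,E:car3-GO,S:wait,W:empty | queues: N=0 E=1 S=0 W=0
Step 4 [EW]: N:wait,E:car5-GO,S:wait,W:empty | queues: N=0 E=0 S=0 W=0

N: empty
E: empty
S: empty
W: empty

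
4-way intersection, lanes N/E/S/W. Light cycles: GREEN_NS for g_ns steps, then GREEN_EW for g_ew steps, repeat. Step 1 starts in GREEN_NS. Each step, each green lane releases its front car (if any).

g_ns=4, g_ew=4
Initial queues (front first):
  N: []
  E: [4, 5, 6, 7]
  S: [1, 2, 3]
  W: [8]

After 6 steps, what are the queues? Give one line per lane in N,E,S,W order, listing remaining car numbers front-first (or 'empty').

Step 1 [NS]: N:empty,E:wait,S:car1-GO,W:wait | queues: N=0 E=4 S=2 W=1
Step 2 [NS]: N:empty,E:wait,S:car2-GO,W:wait | queues: N=0 E=4 S=1 W=1
Step 3 [NS]: N:empty,E:wait,S:car3-GO,W:wait | queues: N=0 E=4 S=0 W=1
Step 4 [NS]: N:empty,E:wait,S:empty,W:wait | queues: N=0 E=4 S=0 W=1
Step 5 [EW]: N:wait,E:car4-GO,S:wait,W:car8-GO | queues: N=0 E=3 S=0 W=0
Step 6 [EW]: N:wait,E:car5-GO,S:wait,W:empty | queues: N=0 E=2 S=0 W=0

N: empty
E: 6 7
S: empty
W: empty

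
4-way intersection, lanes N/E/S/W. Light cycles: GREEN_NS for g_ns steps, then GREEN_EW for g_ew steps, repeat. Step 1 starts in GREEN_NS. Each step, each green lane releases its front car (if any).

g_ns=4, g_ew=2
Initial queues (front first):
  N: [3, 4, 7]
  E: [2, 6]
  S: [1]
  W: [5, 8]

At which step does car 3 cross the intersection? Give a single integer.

Step 1 [NS]: N:car3-GO,E:wait,S:car1-GO,W:wait | queues: N=2 E=2 S=0 W=2
Step 2 [NS]: N:car4-GO,E:wait,S:empty,W:wait | queues: N=1 E=2 S=0 W=2
Step 3 [NS]: N:car7-GO,E:wait,S:empty,W:wait | queues: N=0 E=2 S=0 W=2
Step 4 [NS]: N:empty,E:wait,S:empty,W:wait | queues: N=0 E=2 S=0 W=2
Step 5 [EW]: N:wait,E:car2-GO,S:wait,W:car5-GO | queues: N=0 E=1 S=0 W=1
Step 6 [EW]: N:wait,E:car6-GO,S:wait,W:car8-GO | queues: N=0 E=0 S=0 W=0
Car 3 crosses at step 1

1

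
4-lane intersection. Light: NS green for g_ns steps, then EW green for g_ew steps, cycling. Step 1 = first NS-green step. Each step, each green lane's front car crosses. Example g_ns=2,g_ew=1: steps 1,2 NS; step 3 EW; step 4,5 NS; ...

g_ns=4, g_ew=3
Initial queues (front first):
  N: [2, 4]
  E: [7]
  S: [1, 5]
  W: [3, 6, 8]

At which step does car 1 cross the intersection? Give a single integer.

Step 1 [NS]: N:car2-GO,E:wait,S:car1-GO,W:wait | queues: N=1 E=1 S=1 W=3
Step 2 [NS]: N:car4-GO,E:wait,S:car5-GO,W:wait | queues: N=0 E=1 S=0 W=3
Step 3 [NS]: N:empty,E:wait,S:empty,W:wait | queues: N=0 E=1 S=0 W=3
Step 4 [NS]: N:empty,E:wait,S:empty,W:wait | queues: N=0 E=1 S=0 W=3
Step 5 [EW]: N:wait,E:car7-GO,S:wait,W:car3-GO | queues: N=0 E=0 S=0 W=2
Step 6 [EW]: N:wait,E:empty,S:wait,W:car6-GO | queues: N=0 E=0 S=0 W=1
Step 7 [EW]: N:wait,E:empty,S:wait,W:car8-GO | queues: N=0 E=0 S=0 W=0
Car 1 crosses at step 1

1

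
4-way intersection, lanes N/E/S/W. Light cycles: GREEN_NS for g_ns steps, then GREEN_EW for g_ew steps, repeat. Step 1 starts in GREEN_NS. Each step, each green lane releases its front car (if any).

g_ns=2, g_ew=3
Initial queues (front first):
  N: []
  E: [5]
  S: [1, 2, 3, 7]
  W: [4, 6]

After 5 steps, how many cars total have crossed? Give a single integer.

Answer: 5

Derivation:
Step 1 [NS]: N:empty,E:wait,S:car1-GO,W:wait | queues: N=0 E=1 S=3 W=2
Step 2 [NS]: N:empty,E:wait,S:car2-GO,W:wait | queues: N=0 E=1 S=2 W=2
Step 3 [EW]: N:wait,E:car5-GO,S:wait,W:car4-GO | queues: N=0 E=0 S=2 W=1
Step 4 [EW]: N:wait,E:empty,S:wait,W:car6-GO | queues: N=0 E=0 S=2 W=0
Step 5 [EW]: N:wait,E:empty,S:wait,W:empty | queues: N=0 E=0 S=2 W=0
Cars crossed by step 5: 5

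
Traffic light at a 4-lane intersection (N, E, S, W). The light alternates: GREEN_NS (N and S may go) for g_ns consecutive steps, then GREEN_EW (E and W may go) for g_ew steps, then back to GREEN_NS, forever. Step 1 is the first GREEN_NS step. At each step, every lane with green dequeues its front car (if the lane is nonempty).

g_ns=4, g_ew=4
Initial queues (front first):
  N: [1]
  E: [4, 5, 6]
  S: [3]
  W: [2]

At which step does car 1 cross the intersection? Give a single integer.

Step 1 [NS]: N:car1-GO,E:wait,S:car3-GO,W:wait | queues: N=0 E=3 S=0 W=1
Step 2 [NS]: N:empty,E:wait,S:empty,W:wait | queues: N=0 E=3 S=0 W=1
Step 3 [NS]: N:empty,E:wait,S:empty,W:wait | queues: N=0 E=3 S=0 W=1
Step 4 [NS]: N:empty,E:wait,S:empty,W:wait | queues: N=0 E=3 S=0 W=1
Step 5 [EW]: N:wait,E:car4-GO,S:wait,W:car2-GO | queues: N=0 E=2 S=0 W=0
Step 6 [EW]: N:wait,E:car5-GO,S:wait,W:empty | queues: N=0 E=1 S=0 W=0
Step 7 [EW]: N:wait,E:car6-GO,S:wait,W:empty | queues: N=0 E=0 S=0 W=0
Car 1 crosses at step 1

1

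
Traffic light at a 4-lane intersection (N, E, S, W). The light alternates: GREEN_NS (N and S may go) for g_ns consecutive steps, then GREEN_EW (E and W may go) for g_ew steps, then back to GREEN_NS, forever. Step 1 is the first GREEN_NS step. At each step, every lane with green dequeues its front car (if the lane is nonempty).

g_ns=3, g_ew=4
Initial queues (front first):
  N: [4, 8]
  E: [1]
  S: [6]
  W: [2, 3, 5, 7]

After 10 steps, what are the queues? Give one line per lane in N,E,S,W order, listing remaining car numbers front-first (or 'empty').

Step 1 [NS]: N:car4-GO,E:wait,S:car6-GO,W:wait | queues: N=1 E=1 S=0 W=4
Step 2 [NS]: N:car8-GO,E:wait,S:empty,W:wait | queues: N=0 E=1 S=0 W=4
Step 3 [NS]: N:empty,E:wait,S:empty,W:wait | queues: N=0 E=1 S=0 W=4
Step 4 [EW]: N:wait,E:car1-GO,S:wait,W:car2-GO | queues: N=0 E=0 S=0 W=3
Step 5 [EW]: N:wait,E:empty,S:wait,W:car3-GO | queues: N=0 E=0 S=0 W=2
Step 6 [EW]: N:wait,E:empty,S:wait,W:car5-GO | queues: N=0 E=0 S=0 W=1
Step 7 [EW]: N:wait,E:empty,S:wait,W:car7-GO | queues: N=0 E=0 S=0 W=0

N: empty
E: empty
S: empty
W: empty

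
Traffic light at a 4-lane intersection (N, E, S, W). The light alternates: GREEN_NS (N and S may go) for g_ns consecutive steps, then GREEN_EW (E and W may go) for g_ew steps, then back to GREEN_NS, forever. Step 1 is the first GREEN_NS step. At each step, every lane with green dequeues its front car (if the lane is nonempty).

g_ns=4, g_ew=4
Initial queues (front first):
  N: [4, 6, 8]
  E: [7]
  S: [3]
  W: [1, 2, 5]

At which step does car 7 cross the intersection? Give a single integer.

Step 1 [NS]: N:car4-GO,E:wait,S:car3-GO,W:wait | queues: N=2 E=1 S=0 W=3
Step 2 [NS]: N:car6-GO,E:wait,S:empty,W:wait | queues: N=1 E=1 S=0 W=3
Step 3 [NS]: N:car8-GO,E:wait,S:empty,W:wait | queues: N=0 E=1 S=0 W=3
Step 4 [NS]: N:empty,E:wait,S:empty,W:wait | queues: N=0 E=1 S=0 W=3
Step 5 [EW]: N:wait,E:car7-GO,S:wait,W:car1-GO | queues: N=0 E=0 S=0 W=2
Step 6 [EW]: N:wait,E:empty,S:wait,W:car2-GO | queues: N=0 E=0 S=0 W=1
Step 7 [EW]: N:wait,E:empty,S:wait,W:car5-GO | queues: N=0 E=0 S=0 W=0
Car 7 crosses at step 5

5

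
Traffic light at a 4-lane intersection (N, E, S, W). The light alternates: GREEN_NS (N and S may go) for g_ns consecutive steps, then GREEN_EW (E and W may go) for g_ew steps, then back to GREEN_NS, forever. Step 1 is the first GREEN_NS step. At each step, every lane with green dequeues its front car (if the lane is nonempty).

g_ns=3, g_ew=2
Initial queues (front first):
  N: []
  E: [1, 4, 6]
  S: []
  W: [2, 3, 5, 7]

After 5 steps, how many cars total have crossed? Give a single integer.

Step 1 [NS]: N:empty,E:wait,S:empty,W:wait | queues: N=0 E=3 S=0 W=4
Step 2 [NS]: N:empty,E:wait,S:empty,W:wait | queues: N=0 E=3 S=0 W=4
Step 3 [NS]: N:empty,E:wait,S:empty,W:wait | queues: N=0 E=3 S=0 W=4
Step 4 [EW]: N:wait,E:car1-GO,S:wait,W:car2-GO | queues: N=0 E=2 S=0 W=3
Step 5 [EW]: N:wait,E:car4-GO,S:wait,W:car3-GO | queues: N=0 E=1 S=0 W=2
Cars crossed by step 5: 4

Answer: 4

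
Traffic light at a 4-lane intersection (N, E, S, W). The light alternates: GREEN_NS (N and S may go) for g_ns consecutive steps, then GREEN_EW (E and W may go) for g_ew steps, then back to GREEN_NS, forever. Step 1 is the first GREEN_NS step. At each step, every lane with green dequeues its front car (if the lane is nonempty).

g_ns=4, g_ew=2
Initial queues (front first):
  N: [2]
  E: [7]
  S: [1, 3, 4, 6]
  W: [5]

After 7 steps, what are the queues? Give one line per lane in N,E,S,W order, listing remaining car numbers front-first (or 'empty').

Step 1 [NS]: N:car2-GO,E:wait,S:car1-GO,W:wait | queues: N=0 E=1 S=3 W=1
Step 2 [NS]: N:empty,E:wait,S:car3-GO,W:wait | queues: N=0 E=1 S=2 W=1
Step 3 [NS]: N:empty,E:wait,S:car4-GO,W:wait | queues: N=0 E=1 S=1 W=1
Step 4 [NS]: N:empty,E:wait,S:car6-GO,W:wait | queues: N=0 E=1 S=0 W=1
Step 5 [EW]: N:wait,E:car7-GO,S:wait,W:car5-GO | queues: N=0 E=0 S=0 W=0

N: empty
E: empty
S: empty
W: empty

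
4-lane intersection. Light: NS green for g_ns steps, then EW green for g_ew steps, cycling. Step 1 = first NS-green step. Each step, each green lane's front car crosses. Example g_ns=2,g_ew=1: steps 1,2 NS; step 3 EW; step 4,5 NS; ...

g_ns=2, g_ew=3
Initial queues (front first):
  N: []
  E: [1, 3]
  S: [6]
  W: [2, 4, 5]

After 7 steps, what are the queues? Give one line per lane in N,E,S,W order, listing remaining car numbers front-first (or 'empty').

Step 1 [NS]: N:empty,E:wait,S:car6-GO,W:wait | queues: N=0 E=2 S=0 W=3
Step 2 [NS]: N:empty,E:wait,S:empty,W:wait | queues: N=0 E=2 S=0 W=3
Step 3 [EW]: N:wait,E:car1-GO,S:wait,W:car2-GO | queues: N=0 E=1 S=0 W=2
Step 4 [EW]: N:wait,E:car3-GO,S:wait,W:car4-GO | queues: N=0 E=0 S=0 W=1
Step 5 [EW]: N:wait,E:empty,S:wait,W:car5-GO | queues: N=0 E=0 S=0 W=0

N: empty
E: empty
S: empty
W: empty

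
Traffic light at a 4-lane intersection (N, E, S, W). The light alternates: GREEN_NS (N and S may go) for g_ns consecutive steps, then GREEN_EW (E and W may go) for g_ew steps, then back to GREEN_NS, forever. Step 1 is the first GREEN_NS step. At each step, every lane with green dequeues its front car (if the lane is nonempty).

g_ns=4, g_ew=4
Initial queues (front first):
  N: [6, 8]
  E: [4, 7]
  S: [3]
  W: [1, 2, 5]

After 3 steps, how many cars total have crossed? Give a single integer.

Step 1 [NS]: N:car6-GO,E:wait,S:car3-GO,W:wait | queues: N=1 E=2 S=0 W=3
Step 2 [NS]: N:car8-GO,E:wait,S:empty,W:wait | queues: N=0 E=2 S=0 W=3
Step 3 [NS]: N:empty,E:wait,S:empty,W:wait | queues: N=0 E=2 S=0 W=3
Cars crossed by step 3: 3

Answer: 3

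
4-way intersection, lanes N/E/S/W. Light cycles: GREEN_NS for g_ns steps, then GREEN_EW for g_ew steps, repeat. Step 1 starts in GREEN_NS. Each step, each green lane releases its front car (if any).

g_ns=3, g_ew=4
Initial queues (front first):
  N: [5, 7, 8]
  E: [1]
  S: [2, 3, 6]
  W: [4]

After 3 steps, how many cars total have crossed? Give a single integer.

Answer: 6

Derivation:
Step 1 [NS]: N:car5-GO,E:wait,S:car2-GO,W:wait | queues: N=2 E=1 S=2 W=1
Step 2 [NS]: N:car7-GO,E:wait,S:car3-GO,W:wait | queues: N=1 E=1 S=1 W=1
Step 3 [NS]: N:car8-GO,E:wait,S:car6-GO,W:wait | queues: N=0 E=1 S=0 W=1
Cars crossed by step 3: 6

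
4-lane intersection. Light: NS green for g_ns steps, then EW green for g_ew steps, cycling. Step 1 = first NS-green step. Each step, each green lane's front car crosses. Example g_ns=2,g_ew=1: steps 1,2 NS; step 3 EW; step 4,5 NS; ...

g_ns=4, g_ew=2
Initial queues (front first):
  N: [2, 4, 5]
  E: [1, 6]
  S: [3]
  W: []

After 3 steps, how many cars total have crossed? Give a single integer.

Answer: 4

Derivation:
Step 1 [NS]: N:car2-GO,E:wait,S:car3-GO,W:wait | queues: N=2 E=2 S=0 W=0
Step 2 [NS]: N:car4-GO,E:wait,S:empty,W:wait | queues: N=1 E=2 S=0 W=0
Step 3 [NS]: N:car5-GO,E:wait,S:empty,W:wait | queues: N=0 E=2 S=0 W=0
Cars crossed by step 3: 4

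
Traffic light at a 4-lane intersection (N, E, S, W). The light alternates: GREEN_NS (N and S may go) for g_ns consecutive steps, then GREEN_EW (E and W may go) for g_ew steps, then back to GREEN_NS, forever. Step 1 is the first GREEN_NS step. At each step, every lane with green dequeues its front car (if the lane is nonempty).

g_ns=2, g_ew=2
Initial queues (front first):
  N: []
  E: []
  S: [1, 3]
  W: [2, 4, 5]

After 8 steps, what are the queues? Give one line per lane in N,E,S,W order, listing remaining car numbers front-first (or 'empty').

Step 1 [NS]: N:empty,E:wait,S:car1-GO,W:wait | queues: N=0 E=0 S=1 W=3
Step 2 [NS]: N:empty,E:wait,S:car3-GO,W:wait | queues: N=0 E=0 S=0 W=3
Step 3 [EW]: N:wait,E:empty,S:wait,W:car2-GO | queues: N=0 E=0 S=0 W=2
Step 4 [EW]: N:wait,E:empty,S:wait,W:car4-GO | queues: N=0 E=0 S=0 W=1
Step 5 [NS]: N:empty,E:wait,S:empty,W:wait | queues: N=0 E=0 S=0 W=1
Step 6 [NS]: N:empty,E:wait,S:empty,W:wait | queues: N=0 E=0 S=0 W=1
Step 7 [EW]: N:wait,E:empty,S:wait,W:car5-GO | queues: N=0 E=0 S=0 W=0

N: empty
E: empty
S: empty
W: empty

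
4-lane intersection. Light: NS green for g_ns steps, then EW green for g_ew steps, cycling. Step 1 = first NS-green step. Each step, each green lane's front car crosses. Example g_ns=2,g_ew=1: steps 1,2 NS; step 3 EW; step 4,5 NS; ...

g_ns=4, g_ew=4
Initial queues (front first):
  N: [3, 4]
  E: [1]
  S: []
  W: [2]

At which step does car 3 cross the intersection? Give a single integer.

Step 1 [NS]: N:car3-GO,E:wait,S:empty,W:wait | queues: N=1 E=1 S=0 W=1
Step 2 [NS]: N:car4-GO,E:wait,S:empty,W:wait | queues: N=0 E=1 S=0 W=1
Step 3 [NS]: N:empty,E:wait,S:empty,W:wait | queues: N=0 E=1 S=0 W=1
Step 4 [NS]: N:empty,E:wait,S:empty,W:wait | queues: N=0 E=1 S=0 W=1
Step 5 [EW]: N:wait,E:car1-GO,S:wait,W:car2-GO | queues: N=0 E=0 S=0 W=0
Car 3 crosses at step 1

1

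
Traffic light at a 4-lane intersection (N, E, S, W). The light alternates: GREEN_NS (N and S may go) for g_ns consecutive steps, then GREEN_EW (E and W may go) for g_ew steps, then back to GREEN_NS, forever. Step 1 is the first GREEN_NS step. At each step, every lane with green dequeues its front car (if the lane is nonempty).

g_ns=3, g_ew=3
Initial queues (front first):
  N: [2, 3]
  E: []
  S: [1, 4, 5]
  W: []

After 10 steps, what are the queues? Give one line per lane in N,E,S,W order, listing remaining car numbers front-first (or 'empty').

Step 1 [NS]: N:car2-GO,E:wait,S:car1-GO,W:wait | queues: N=1 E=0 S=2 W=0
Step 2 [NS]: N:car3-GO,E:wait,S:car4-GO,W:wait | queues: N=0 E=0 S=1 W=0
Step 3 [NS]: N:empty,E:wait,S:car5-GO,W:wait | queues: N=0 E=0 S=0 W=0

N: empty
E: empty
S: empty
W: empty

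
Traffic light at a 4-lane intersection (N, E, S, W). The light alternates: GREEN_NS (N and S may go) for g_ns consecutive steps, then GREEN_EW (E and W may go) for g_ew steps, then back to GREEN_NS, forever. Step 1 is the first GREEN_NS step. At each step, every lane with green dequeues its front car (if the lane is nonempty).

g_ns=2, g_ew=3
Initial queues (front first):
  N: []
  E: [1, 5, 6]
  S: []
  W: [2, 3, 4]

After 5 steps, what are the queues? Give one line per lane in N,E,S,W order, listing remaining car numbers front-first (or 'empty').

Step 1 [NS]: N:empty,E:wait,S:empty,W:wait | queues: N=0 E=3 S=0 W=3
Step 2 [NS]: N:empty,E:wait,S:empty,W:wait | queues: N=0 E=3 S=0 W=3
Step 3 [EW]: N:wait,E:car1-GO,S:wait,W:car2-GO | queues: N=0 E=2 S=0 W=2
Step 4 [EW]: N:wait,E:car5-GO,S:wait,W:car3-GO | queues: N=0 E=1 S=0 W=1
Step 5 [EW]: N:wait,E:car6-GO,S:wait,W:car4-GO | queues: N=0 E=0 S=0 W=0

N: empty
E: empty
S: empty
W: empty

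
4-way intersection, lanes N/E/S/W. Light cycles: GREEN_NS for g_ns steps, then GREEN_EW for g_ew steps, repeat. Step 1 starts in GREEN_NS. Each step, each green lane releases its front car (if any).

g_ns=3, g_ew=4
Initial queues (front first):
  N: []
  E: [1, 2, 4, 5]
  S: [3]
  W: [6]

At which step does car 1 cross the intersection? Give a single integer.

Step 1 [NS]: N:empty,E:wait,S:car3-GO,W:wait | queues: N=0 E=4 S=0 W=1
Step 2 [NS]: N:empty,E:wait,S:empty,W:wait | queues: N=0 E=4 S=0 W=1
Step 3 [NS]: N:empty,E:wait,S:empty,W:wait | queues: N=0 E=4 S=0 W=1
Step 4 [EW]: N:wait,E:car1-GO,S:wait,W:car6-GO | queues: N=0 E=3 S=0 W=0
Step 5 [EW]: N:wait,E:car2-GO,S:wait,W:empty | queues: N=0 E=2 S=0 W=0
Step 6 [EW]: N:wait,E:car4-GO,S:wait,W:empty | queues: N=0 E=1 S=0 W=0
Step 7 [EW]: N:wait,E:car5-GO,S:wait,W:empty | queues: N=0 E=0 S=0 W=0
Car 1 crosses at step 4

4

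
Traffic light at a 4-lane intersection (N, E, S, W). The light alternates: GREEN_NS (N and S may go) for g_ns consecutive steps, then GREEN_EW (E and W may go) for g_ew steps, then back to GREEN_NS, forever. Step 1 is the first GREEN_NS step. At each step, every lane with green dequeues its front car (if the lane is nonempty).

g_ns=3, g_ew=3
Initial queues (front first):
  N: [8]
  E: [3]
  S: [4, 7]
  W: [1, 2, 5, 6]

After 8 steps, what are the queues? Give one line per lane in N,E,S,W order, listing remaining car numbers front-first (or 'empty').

Step 1 [NS]: N:car8-GO,E:wait,S:car4-GO,W:wait | queues: N=0 E=1 S=1 W=4
Step 2 [NS]: N:empty,E:wait,S:car7-GO,W:wait | queues: N=0 E=1 S=0 W=4
Step 3 [NS]: N:empty,E:wait,S:empty,W:wait | queues: N=0 E=1 S=0 W=4
Step 4 [EW]: N:wait,E:car3-GO,S:wait,W:car1-GO | queues: N=0 E=0 S=0 W=3
Step 5 [EW]: N:wait,E:empty,S:wait,W:car2-GO | queues: N=0 E=0 S=0 W=2
Step 6 [EW]: N:wait,E:empty,S:wait,W:car5-GO | queues: N=0 E=0 S=0 W=1
Step 7 [NS]: N:empty,E:wait,S:empty,W:wait | queues: N=0 E=0 S=0 W=1
Step 8 [NS]: N:empty,E:wait,S:empty,W:wait | queues: N=0 E=0 S=0 W=1

N: empty
E: empty
S: empty
W: 6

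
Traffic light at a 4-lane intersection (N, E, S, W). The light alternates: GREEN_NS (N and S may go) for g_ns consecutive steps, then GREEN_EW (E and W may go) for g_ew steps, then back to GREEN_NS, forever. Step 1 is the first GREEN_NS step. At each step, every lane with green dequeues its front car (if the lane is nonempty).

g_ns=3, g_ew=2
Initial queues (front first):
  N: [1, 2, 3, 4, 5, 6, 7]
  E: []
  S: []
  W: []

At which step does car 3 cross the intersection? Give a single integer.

Step 1 [NS]: N:car1-GO,E:wait,S:empty,W:wait | queues: N=6 E=0 S=0 W=0
Step 2 [NS]: N:car2-GO,E:wait,S:empty,W:wait | queues: N=5 E=0 S=0 W=0
Step 3 [NS]: N:car3-GO,E:wait,S:empty,W:wait | queues: N=4 E=0 S=0 W=0
Step 4 [EW]: N:wait,E:empty,S:wait,W:empty | queues: N=4 E=0 S=0 W=0
Step 5 [EW]: N:wait,E:empty,S:wait,W:empty | queues: N=4 E=0 S=0 W=0
Step 6 [NS]: N:car4-GO,E:wait,S:empty,W:wait | queues: N=3 E=0 S=0 W=0
Step 7 [NS]: N:car5-GO,E:wait,S:empty,W:wait | queues: N=2 E=0 S=0 W=0
Step 8 [NS]: N:car6-GO,E:wait,S:empty,W:wait | queues: N=1 E=0 S=0 W=0
Step 9 [EW]: N:wait,E:empty,S:wait,W:empty | queues: N=1 E=0 S=0 W=0
Step 10 [EW]: N:wait,E:empty,S:wait,W:empty | queues: N=1 E=0 S=0 W=0
Step 11 [NS]: N:car7-GO,E:wait,S:empty,W:wait | queues: N=0 E=0 S=0 W=0
Car 3 crosses at step 3

3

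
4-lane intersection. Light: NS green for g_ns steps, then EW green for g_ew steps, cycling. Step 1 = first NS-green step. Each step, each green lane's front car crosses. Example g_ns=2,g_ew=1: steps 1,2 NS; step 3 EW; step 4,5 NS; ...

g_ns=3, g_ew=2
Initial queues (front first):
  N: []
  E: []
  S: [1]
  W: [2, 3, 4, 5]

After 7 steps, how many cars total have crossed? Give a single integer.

Step 1 [NS]: N:empty,E:wait,S:car1-GO,W:wait | queues: N=0 E=0 S=0 W=4
Step 2 [NS]: N:empty,E:wait,S:empty,W:wait | queues: N=0 E=0 S=0 W=4
Step 3 [NS]: N:empty,E:wait,S:empty,W:wait | queues: N=0 E=0 S=0 W=4
Step 4 [EW]: N:wait,E:empty,S:wait,W:car2-GO | queues: N=0 E=0 S=0 W=3
Step 5 [EW]: N:wait,E:empty,S:wait,W:car3-GO | queues: N=0 E=0 S=0 W=2
Step 6 [NS]: N:empty,E:wait,S:empty,W:wait | queues: N=0 E=0 S=0 W=2
Step 7 [NS]: N:empty,E:wait,S:empty,W:wait | queues: N=0 E=0 S=0 W=2
Cars crossed by step 7: 3

Answer: 3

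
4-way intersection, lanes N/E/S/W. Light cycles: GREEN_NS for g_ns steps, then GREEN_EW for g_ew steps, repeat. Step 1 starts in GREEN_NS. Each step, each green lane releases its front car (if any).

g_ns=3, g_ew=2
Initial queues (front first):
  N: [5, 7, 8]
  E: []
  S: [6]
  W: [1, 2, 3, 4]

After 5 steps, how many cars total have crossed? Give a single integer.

Answer: 6

Derivation:
Step 1 [NS]: N:car5-GO,E:wait,S:car6-GO,W:wait | queues: N=2 E=0 S=0 W=4
Step 2 [NS]: N:car7-GO,E:wait,S:empty,W:wait | queues: N=1 E=0 S=0 W=4
Step 3 [NS]: N:car8-GO,E:wait,S:empty,W:wait | queues: N=0 E=0 S=0 W=4
Step 4 [EW]: N:wait,E:empty,S:wait,W:car1-GO | queues: N=0 E=0 S=0 W=3
Step 5 [EW]: N:wait,E:empty,S:wait,W:car2-GO | queues: N=0 E=0 S=0 W=2
Cars crossed by step 5: 6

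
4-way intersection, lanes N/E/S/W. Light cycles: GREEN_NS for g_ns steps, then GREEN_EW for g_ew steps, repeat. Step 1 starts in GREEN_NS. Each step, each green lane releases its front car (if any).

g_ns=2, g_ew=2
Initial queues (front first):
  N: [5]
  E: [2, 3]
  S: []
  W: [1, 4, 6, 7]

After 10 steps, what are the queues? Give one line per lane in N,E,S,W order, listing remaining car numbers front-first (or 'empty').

Step 1 [NS]: N:car5-GO,E:wait,S:empty,W:wait | queues: N=0 E=2 S=0 W=4
Step 2 [NS]: N:empty,E:wait,S:empty,W:wait | queues: N=0 E=2 S=0 W=4
Step 3 [EW]: N:wait,E:car2-GO,S:wait,W:car1-GO | queues: N=0 E=1 S=0 W=3
Step 4 [EW]: N:wait,E:car3-GO,S:wait,W:car4-GO | queues: N=0 E=0 S=0 W=2
Step 5 [NS]: N:empty,E:wait,S:empty,W:wait | queues: N=0 E=0 S=0 W=2
Step 6 [NS]: N:empty,E:wait,S:empty,W:wait | queues: N=0 E=0 S=0 W=2
Step 7 [EW]: N:wait,E:empty,S:wait,W:car6-GO | queues: N=0 E=0 S=0 W=1
Step 8 [EW]: N:wait,E:empty,S:wait,W:car7-GO | queues: N=0 E=0 S=0 W=0

N: empty
E: empty
S: empty
W: empty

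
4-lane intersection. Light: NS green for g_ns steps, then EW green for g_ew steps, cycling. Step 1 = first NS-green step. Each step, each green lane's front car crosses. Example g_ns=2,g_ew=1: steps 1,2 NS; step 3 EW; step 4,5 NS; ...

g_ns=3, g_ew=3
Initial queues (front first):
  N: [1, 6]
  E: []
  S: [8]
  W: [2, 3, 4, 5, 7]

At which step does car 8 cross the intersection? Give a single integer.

Step 1 [NS]: N:car1-GO,E:wait,S:car8-GO,W:wait | queues: N=1 E=0 S=0 W=5
Step 2 [NS]: N:car6-GO,E:wait,S:empty,W:wait | queues: N=0 E=0 S=0 W=5
Step 3 [NS]: N:empty,E:wait,S:empty,W:wait | queues: N=0 E=0 S=0 W=5
Step 4 [EW]: N:wait,E:empty,S:wait,W:car2-GO | queues: N=0 E=0 S=0 W=4
Step 5 [EW]: N:wait,E:empty,S:wait,W:car3-GO | queues: N=0 E=0 S=0 W=3
Step 6 [EW]: N:wait,E:empty,S:wait,W:car4-GO | queues: N=0 E=0 S=0 W=2
Step 7 [NS]: N:empty,E:wait,S:empty,W:wait | queues: N=0 E=0 S=0 W=2
Step 8 [NS]: N:empty,E:wait,S:empty,W:wait | queues: N=0 E=0 S=0 W=2
Step 9 [NS]: N:empty,E:wait,S:empty,W:wait | queues: N=0 E=0 S=0 W=2
Step 10 [EW]: N:wait,E:empty,S:wait,W:car5-GO | queues: N=0 E=0 S=0 W=1
Step 11 [EW]: N:wait,E:empty,S:wait,W:car7-GO | queues: N=0 E=0 S=0 W=0
Car 8 crosses at step 1

1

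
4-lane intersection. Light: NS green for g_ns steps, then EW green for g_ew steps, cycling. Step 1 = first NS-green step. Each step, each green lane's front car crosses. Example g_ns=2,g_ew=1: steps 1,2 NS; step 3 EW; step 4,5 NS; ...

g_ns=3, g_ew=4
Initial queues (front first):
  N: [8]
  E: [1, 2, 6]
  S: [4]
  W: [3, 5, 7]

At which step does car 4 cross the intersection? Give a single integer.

Step 1 [NS]: N:car8-GO,E:wait,S:car4-GO,W:wait | queues: N=0 E=3 S=0 W=3
Step 2 [NS]: N:empty,E:wait,S:empty,W:wait | queues: N=0 E=3 S=0 W=3
Step 3 [NS]: N:empty,E:wait,S:empty,W:wait | queues: N=0 E=3 S=0 W=3
Step 4 [EW]: N:wait,E:car1-GO,S:wait,W:car3-GO | queues: N=0 E=2 S=0 W=2
Step 5 [EW]: N:wait,E:car2-GO,S:wait,W:car5-GO | queues: N=0 E=1 S=0 W=1
Step 6 [EW]: N:wait,E:car6-GO,S:wait,W:car7-GO | queues: N=0 E=0 S=0 W=0
Car 4 crosses at step 1

1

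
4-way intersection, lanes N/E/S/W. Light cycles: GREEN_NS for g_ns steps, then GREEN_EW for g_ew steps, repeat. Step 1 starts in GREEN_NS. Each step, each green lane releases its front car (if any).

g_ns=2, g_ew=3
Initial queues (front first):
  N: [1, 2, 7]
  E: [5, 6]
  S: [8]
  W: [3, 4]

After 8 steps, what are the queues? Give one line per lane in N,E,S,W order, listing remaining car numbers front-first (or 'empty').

Step 1 [NS]: N:car1-GO,E:wait,S:car8-GO,W:wait | queues: N=2 E=2 S=0 W=2
Step 2 [NS]: N:car2-GO,E:wait,S:empty,W:wait | queues: N=1 E=2 S=0 W=2
Step 3 [EW]: N:wait,E:car5-GO,S:wait,W:car3-GO | queues: N=1 E=1 S=0 W=1
Step 4 [EW]: N:wait,E:car6-GO,S:wait,W:car4-GO | queues: N=1 E=0 S=0 W=0
Step 5 [EW]: N:wait,E:empty,S:wait,W:empty | queues: N=1 E=0 S=0 W=0
Step 6 [NS]: N:car7-GO,E:wait,S:empty,W:wait | queues: N=0 E=0 S=0 W=0

N: empty
E: empty
S: empty
W: empty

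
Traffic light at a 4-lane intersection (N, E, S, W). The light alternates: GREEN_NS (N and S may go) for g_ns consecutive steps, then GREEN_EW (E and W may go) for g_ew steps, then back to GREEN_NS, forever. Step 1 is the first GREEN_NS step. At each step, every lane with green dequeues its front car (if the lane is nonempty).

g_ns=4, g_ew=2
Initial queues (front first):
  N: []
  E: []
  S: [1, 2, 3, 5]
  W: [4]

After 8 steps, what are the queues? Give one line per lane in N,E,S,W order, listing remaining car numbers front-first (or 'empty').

Step 1 [NS]: N:empty,E:wait,S:car1-GO,W:wait | queues: N=0 E=0 S=3 W=1
Step 2 [NS]: N:empty,E:wait,S:car2-GO,W:wait | queues: N=0 E=0 S=2 W=1
Step 3 [NS]: N:empty,E:wait,S:car3-GO,W:wait | queues: N=0 E=0 S=1 W=1
Step 4 [NS]: N:empty,E:wait,S:car5-GO,W:wait | queues: N=0 E=0 S=0 W=1
Step 5 [EW]: N:wait,E:empty,S:wait,W:car4-GO | queues: N=0 E=0 S=0 W=0

N: empty
E: empty
S: empty
W: empty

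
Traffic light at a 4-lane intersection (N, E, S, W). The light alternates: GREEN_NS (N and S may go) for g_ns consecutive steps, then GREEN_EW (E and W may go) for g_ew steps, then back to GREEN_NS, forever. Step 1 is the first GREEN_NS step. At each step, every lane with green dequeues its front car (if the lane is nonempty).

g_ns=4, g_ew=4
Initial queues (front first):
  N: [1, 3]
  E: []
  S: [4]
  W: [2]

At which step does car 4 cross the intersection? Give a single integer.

Step 1 [NS]: N:car1-GO,E:wait,S:car4-GO,W:wait | queues: N=1 E=0 S=0 W=1
Step 2 [NS]: N:car3-GO,E:wait,S:empty,W:wait | queues: N=0 E=0 S=0 W=1
Step 3 [NS]: N:empty,E:wait,S:empty,W:wait | queues: N=0 E=0 S=0 W=1
Step 4 [NS]: N:empty,E:wait,S:empty,W:wait | queues: N=0 E=0 S=0 W=1
Step 5 [EW]: N:wait,E:empty,S:wait,W:car2-GO | queues: N=0 E=0 S=0 W=0
Car 4 crosses at step 1

1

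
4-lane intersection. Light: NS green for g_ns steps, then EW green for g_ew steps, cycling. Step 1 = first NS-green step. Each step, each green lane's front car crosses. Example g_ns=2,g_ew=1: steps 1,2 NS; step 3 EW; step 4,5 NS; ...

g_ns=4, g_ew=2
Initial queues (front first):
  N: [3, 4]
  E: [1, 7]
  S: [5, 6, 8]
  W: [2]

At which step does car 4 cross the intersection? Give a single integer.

Step 1 [NS]: N:car3-GO,E:wait,S:car5-GO,W:wait | queues: N=1 E=2 S=2 W=1
Step 2 [NS]: N:car4-GO,E:wait,S:car6-GO,W:wait | queues: N=0 E=2 S=1 W=1
Step 3 [NS]: N:empty,E:wait,S:car8-GO,W:wait | queues: N=0 E=2 S=0 W=1
Step 4 [NS]: N:empty,E:wait,S:empty,W:wait | queues: N=0 E=2 S=0 W=1
Step 5 [EW]: N:wait,E:car1-GO,S:wait,W:car2-GO | queues: N=0 E=1 S=0 W=0
Step 6 [EW]: N:wait,E:car7-GO,S:wait,W:empty | queues: N=0 E=0 S=0 W=0
Car 4 crosses at step 2

2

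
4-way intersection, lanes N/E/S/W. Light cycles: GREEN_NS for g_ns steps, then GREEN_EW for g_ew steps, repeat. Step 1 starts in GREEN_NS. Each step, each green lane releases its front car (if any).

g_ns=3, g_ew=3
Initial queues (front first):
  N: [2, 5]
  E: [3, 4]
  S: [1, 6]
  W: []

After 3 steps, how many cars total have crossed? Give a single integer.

Step 1 [NS]: N:car2-GO,E:wait,S:car1-GO,W:wait | queues: N=1 E=2 S=1 W=0
Step 2 [NS]: N:car5-GO,E:wait,S:car6-GO,W:wait | queues: N=0 E=2 S=0 W=0
Step 3 [NS]: N:empty,E:wait,S:empty,W:wait | queues: N=0 E=2 S=0 W=0
Cars crossed by step 3: 4

Answer: 4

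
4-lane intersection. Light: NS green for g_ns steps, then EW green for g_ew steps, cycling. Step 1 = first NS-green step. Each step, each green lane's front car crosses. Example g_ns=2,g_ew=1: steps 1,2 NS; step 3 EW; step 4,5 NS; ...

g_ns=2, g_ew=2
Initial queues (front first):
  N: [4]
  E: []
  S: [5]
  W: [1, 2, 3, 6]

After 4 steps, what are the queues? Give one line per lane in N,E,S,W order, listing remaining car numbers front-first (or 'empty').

Step 1 [NS]: N:car4-GO,E:wait,S:car5-GO,W:wait | queues: N=0 E=0 S=0 W=4
Step 2 [NS]: N:empty,E:wait,S:empty,W:wait | queues: N=0 E=0 S=0 W=4
Step 3 [EW]: N:wait,E:empty,S:wait,W:car1-GO | queues: N=0 E=0 S=0 W=3
Step 4 [EW]: N:wait,E:empty,S:wait,W:car2-GO | queues: N=0 E=0 S=0 W=2

N: empty
E: empty
S: empty
W: 3 6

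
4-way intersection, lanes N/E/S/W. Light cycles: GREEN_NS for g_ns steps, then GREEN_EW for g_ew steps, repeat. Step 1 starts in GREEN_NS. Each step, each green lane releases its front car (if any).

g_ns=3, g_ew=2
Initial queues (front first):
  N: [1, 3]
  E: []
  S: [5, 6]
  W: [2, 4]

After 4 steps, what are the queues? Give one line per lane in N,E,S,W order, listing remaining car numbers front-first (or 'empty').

Step 1 [NS]: N:car1-GO,E:wait,S:car5-GO,W:wait | queues: N=1 E=0 S=1 W=2
Step 2 [NS]: N:car3-GO,E:wait,S:car6-GO,W:wait | queues: N=0 E=0 S=0 W=2
Step 3 [NS]: N:empty,E:wait,S:empty,W:wait | queues: N=0 E=0 S=0 W=2
Step 4 [EW]: N:wait,E:empty,S:wait,W:car2-GO | queues: N=0 E=0 S=0 W=1

N: empty
E: empty
S: empty
W: 4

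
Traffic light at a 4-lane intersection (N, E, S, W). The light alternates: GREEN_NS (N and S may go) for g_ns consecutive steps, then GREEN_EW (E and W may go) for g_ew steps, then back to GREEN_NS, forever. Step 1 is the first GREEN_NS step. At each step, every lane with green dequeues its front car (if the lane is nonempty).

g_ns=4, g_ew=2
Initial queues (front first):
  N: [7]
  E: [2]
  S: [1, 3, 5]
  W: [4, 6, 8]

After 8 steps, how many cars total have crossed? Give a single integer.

Answer: 7

Derivation:
Step 1 [NS]: N:car7-GO,E:wait,S:car1-GO,W:wait | queues: N=0 E=1 S=2 W=3
Step 2 [NS]: N:empty,E:wait,S:car3-GO,W:wait | queues: N=0 E=1 S=1 W=3
Step 3 [NS]: N:empty,E:wait,S:car5-GO,W:wait | queues: N=0 E=1 S=0 W=3
Step 4 [NS]: N:empty,E:wait,S:empty,W:wait | queues: N=0 E=1 S=0 W=3
Step 5 [EW]: N:wait,E:car2-GO,S:wait,W:car4-GO | queues: N=0 E=0 S=0 W=2
Step 6 [EW]: N:wait,E:empty,S:wait,W:car6-GO | queues: N=0 E=0 S=0 W=1
Step 7 [NS]: N:empty,E:wait,S:empty,W:wait | queues: N=0 E=0 S=0 W=1
Step 8 [NS]: N:empty,E:wait,S:empty,W:wait | queues: N=0 E=0 S=0 W=1
Cars crossed by step 8: 7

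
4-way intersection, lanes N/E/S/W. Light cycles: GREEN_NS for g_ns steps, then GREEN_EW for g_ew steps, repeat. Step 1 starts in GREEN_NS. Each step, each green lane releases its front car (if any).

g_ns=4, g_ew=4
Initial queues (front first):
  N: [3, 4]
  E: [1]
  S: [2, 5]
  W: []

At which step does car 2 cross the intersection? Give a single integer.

Step 1 [NS]: N:car3-GO,E:wait,S:car2-GO,W:wait | queues: N=1 E=1 S=1 W=0
Step 2 [NS]: N:car4-GO,E:wait,S:car5-GO,W:wait | queues: N=0 E=1 S=0 W=0
Step 3 [NS]: N:empty,E:wait,S:empty,W:wait | queues: N=0 E=1 S=0 W=0
Step 4 [NS]: N:empty,E:wait,S:empty,W:wait | queues: N=0 E=1 S=0 W=0
Step 5 [EW]: N:wait,E:car1-GO,S:wait,W:empty | queues: N=0 E=0 S=0 W=0
Car 2 crosses at step 1

1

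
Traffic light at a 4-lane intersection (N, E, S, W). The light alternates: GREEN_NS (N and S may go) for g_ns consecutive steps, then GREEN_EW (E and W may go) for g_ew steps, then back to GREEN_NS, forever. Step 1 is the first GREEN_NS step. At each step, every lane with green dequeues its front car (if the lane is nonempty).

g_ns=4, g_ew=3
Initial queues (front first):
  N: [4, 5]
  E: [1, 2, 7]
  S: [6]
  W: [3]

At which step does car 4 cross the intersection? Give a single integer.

Step 1 [NS]: N:car4-GO,E:wait,S:car6-GO,W:wait | queues: N=1 E=3 S=0 W=1
Step 2 [NS]: N:car5-GO,E:wait,S:empty,W:wait | queues: N=0 E=3 S=0 W=1
Step 3 [NS]: N:empty,E:wait,S:empty,W:wait | queues: N=0 E=3 S=0 W=1
Step 4 [NS]: N:empty,E:wait,S:empty,W:wait | queues: N=0 E=3 S=0 W=1
Step 5 [EW]: N:wait,E:car1-GO,S:wait,W:car3-GO | queues: N=0 E=2 S=0 W=0
Step 6 [EW]: N:wait,E:car2-GO,S:wait,W:empty | queues: N=0 E=1 S=0 W=0
Step 7 [EW]: N:wait,E:car7-GO,S:wait,W:empty | queues: N=0 E=0 S=0 W=0
Car 4 crosses at step 1

1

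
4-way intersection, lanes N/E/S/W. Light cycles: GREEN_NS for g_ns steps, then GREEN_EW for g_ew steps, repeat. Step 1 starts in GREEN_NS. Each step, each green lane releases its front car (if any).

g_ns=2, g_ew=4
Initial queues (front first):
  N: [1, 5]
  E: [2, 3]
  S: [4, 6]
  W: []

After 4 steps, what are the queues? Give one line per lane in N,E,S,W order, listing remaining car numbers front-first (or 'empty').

Step 1 [NS]: N:car1-GO,E:wait,S:car4-GO,W:wait | queues: N=1 E=2 S=1 W=0
Step 2 [NS]: N:car5-GO,E:wait,S:car6-GO,W:wait | queues: N=0 E=2 S=0 W=0
Step 3 [EW]: N:wait,E:car2-GO,S:wait,W:empty | queues: N=0 E=1 S=0 W=0
Step 4 [EW]: N:wait,E:car3-GO,S:wait,W:empty | queues: N=0 E=0 S=0 W=0

N: empty
E: empty
S: empty
W: empty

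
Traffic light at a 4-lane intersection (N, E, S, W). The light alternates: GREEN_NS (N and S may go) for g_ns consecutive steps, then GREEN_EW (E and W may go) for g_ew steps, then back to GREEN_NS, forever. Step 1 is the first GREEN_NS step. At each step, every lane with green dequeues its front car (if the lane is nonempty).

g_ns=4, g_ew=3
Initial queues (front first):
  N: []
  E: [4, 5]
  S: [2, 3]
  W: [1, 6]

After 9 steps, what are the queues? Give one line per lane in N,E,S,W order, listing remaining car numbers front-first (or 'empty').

Step 1 [NS]: N:empty,E:wait,S:car2-GO,W:wait | queues: N=0 E=2 S=1 W=2
Step 2 [NS]: N:empty,E:wait,S:car3-GO,W:wait | queues: N=0 E=2 S=0 W=2
Step 3 [NS]: N:empty,E:wait,S:empty,W:wait | queues: N=0 E=2 S=0 W=2
Step 4 [NS]: N:empty,E:wait,S:empty,W:wait | queues: N=0 E=2 S=0 W=2
Step 5 [EW]: N:wait,E:car4-GO,S:wait,W:car1-GO | queues: N=0 E=1 S=0 W=1
Step 6 [EW]: N:wait,E:car5-GO,S:wait,W:car6-GO | queues: N=0 E=0 S=0 W=0

N: empty
E: empty
S: empty
W: empty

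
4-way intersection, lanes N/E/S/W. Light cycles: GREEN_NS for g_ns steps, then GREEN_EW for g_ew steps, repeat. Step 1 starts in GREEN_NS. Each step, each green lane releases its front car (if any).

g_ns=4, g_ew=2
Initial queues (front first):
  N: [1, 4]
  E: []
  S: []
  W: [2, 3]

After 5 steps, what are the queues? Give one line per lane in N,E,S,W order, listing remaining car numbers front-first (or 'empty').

Step 1 [NS]: N:car1-GO,E:wait,S:empty,W:wait | queues: N=1 E=0 S=0 W=2
Step 2 [NS]: N:car4-GO,E:wait,S:empty,W:wait | queues: N=0 E=0 S=0 W=2
Step 3 [NS]: N:empty,E:wait,S:empty,W:wait | queues: N=0 E=0 S=0 W=2
Step 4 [NS]: N:empty,E:wait,S:empty,W:wait | queues: N=0 E=0 S=0 W=2
Step 5 [EW]: N:wait,E:empty,S:wait,W:car2-GO | queues: N=0 E=0 S=0 W=1

N: empty
E: empty
S: empty
W: 3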